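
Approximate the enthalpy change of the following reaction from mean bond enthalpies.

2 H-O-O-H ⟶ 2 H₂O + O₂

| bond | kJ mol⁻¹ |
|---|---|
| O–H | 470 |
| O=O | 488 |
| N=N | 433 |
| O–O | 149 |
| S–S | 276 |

ΔH ≈ −190 kJ

Bonds broken (reactants):
  O–H: 4 × 470 = 1880
  O–O: 2 × 149 = 298
  Σ(broken) = 2178 kJ
Bonds formed (products):
  O–H: 4 × 470 = 1880
  O=O: 1 × 488 = 488
  Σ(formed) = 2368 kJ
ΔH = Σ(broken) − Σ(formed) = 2178 − 2368 = −190 kJ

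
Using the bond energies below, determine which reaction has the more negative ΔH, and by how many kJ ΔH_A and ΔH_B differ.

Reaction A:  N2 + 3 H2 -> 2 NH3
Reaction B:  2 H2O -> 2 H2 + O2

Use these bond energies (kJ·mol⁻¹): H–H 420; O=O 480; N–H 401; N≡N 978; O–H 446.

Reaction A, by 632 kJ

Reaction A:
  Bonds broken (reactants):
    H–H: 3 × 420 = 1260
    N≡N: 1 × 978 = 978
    Σ(broken) = 2238 kJ
  Bonds formed (products):
    N–H: 6 × 401 = 2406
    Σ(formed) = 2406 kJ
  ΔH_A = 2238 − 2406 = −168 kJ
Reaction B:
  Bonds broken (reactants):
    O–H: 4 × 446 = 1784
    Σ(broken) = 1784 kJ
  Bonds formed (products):
    H–H: 2 × 420 = 840
    O=O: 1 × 480 = 480
    Σ(formed) = 1320 kJ
  ΔH_B = 1784 − 1320 = +464 kJ
ΔH_A − ΔH_B = −632 kJ, so reaction A has the more negative ΔH; |ΔH_A − ΔH_B| = 632 kJ.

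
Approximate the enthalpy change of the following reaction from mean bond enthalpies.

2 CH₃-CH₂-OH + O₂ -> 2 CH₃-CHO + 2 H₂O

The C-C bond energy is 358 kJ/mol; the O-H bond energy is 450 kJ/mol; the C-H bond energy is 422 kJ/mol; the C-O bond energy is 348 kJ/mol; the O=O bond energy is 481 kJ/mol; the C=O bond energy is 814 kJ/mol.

Bonds broken (reactants):
  C-C: 2 × 358 = 716
  C-H: 10 × 422 = 4220
  C-O: 2 × 348 = 696
  O-H: 2 × 450 = 900
  O=O: 1 × 481 = 481
  Σ(broken) = 7013 kJ
Bonds formed (products):
  C-C: 2 × 358 = 716
  C-H: 8 × 422 = 3376
  C=O: 2 × 814 = 1628
  O-H: 4 × 450 = 1800
  Σ(formed) = 7520 kJ
ΔH = Σ(broken) − Σ(formed) = 7013 − 7520 = −507 kJ

ΔH ≈ −507 kJ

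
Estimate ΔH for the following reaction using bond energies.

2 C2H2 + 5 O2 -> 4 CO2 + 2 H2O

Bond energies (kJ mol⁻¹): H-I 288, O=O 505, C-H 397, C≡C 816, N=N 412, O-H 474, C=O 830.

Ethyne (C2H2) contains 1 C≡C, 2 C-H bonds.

Bonds broken (reactants):
  C≡C: 2 × 816 = 1632
  C-H: 4 × 397 = 1588
  O=O: 5 × 505 = 2525
  Σ(broken) = 5745 kJ
Bonds formed (products):
  C=O: 8 × 830 = 6640
  O-H: 4 × 474 = 1896
  Σ(formed) = 8536 kJ
ΔH = Σ(broken) − Σ(formed) = 5745 − 8536 = −2791 kJ

ΔH ≈ −2791 kJ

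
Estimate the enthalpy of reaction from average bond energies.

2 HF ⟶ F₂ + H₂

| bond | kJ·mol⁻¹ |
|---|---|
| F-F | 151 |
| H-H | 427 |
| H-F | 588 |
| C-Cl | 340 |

Bonds broken (reactants):
  H-F: 2 × 588 = 1176
  Σ(broken) = 1176 kJ
Bonds formed (products):
  F-F: 1 × 151 = 151
  H-H: 1 × 427 = 427
  Σ(formed) = 578 kJ
ΔH = Σ(broken) − Σ(formed) = 1176 − 578 = +598 kJ

ΔH ≈ +598 kJ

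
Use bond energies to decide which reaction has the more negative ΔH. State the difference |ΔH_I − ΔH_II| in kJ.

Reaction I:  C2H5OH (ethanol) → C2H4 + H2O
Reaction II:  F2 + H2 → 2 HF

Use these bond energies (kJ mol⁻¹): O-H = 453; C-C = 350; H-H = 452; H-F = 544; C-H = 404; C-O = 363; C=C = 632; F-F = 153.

Reaction I:
  Bonds broken (reactants):
    C-C: 1 × 350 = 350
    C-H: 5 × 404 = 2020
    C-O: 1 × 363 = 363
    O-H: 1 × 453 = 453
    Σ(broken) = 3186 kJ
  Bonds formed (products):
    C-H: 4 × 404 = 1616
    C=C: 1 × 632 = 632
    O-H: 2 × 453 = 906
    Σ(formed) = 3154 kJ
  ΔH_I = 3186 − 3154 = +32 kJ
Reaction II:
  Bonds broken (reactants):
    F-F: 1 × 153 = 153
    H-H: 1 × 452 = 452
    Σ(broken) = 605 kJ
  Bonds formed (products):
    H-F: 2 × 544 = 1088
    Σ(formed) = 1088 kJ
  ΔH_II = 605 − 1088 = −483 kJ
ΔH_I − ΔH_II = +515 kJ, so reaction II has the more negative ΔH; |ΔH_I − ΔH_II| = 515 kJ.

Reaction II, by 515 kJ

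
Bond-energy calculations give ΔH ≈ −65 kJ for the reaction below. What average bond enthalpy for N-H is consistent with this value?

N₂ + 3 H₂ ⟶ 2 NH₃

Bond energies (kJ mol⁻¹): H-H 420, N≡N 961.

D(N-H) ≈ 381 kJ/mol

Let D be the N-H bond energy.
Σ(broken) = 3×420 + 1×961 = 2221
Σ(formed) = 6×D = 6D
ΔH = Σ(broken) − Σ(formed) = (2221) − (6D) = +2221 − 6D
Setting this equal to −65 kJ gives 6D = 2286, so D = 381 kJ/mol.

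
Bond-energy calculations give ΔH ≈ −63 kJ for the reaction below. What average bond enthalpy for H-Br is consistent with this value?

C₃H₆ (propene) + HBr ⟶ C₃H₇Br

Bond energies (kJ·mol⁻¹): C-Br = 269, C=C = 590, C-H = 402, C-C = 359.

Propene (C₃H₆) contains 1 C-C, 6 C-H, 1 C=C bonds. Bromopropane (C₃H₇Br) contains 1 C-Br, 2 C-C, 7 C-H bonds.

D(H-Br) ≈ 377 kJ/mol

Let D be the H-Br bond energy.
Σ(broken) = 1×359 + 6×402 + 1×590 + 1×D = 3361 + D
Σ(formed) = 1×269 + 2×359 + 7×402 = 3801
ΔH = Σ(broken) − Σ(formed) = (3361 + D) − (3801) = −440 + D
Setting this equal to −63 kJ gives D = 377 kJ/mol.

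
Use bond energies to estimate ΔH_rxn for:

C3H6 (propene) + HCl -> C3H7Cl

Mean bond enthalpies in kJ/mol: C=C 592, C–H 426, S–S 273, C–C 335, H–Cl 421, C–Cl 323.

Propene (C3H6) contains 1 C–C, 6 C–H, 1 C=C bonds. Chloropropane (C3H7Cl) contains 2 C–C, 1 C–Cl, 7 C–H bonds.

ΔH ≈ −71 kJ

Bonds broken (reactants):
  C–C: 1 × 335 = 335
  C–H: 6 × 426 = 2556
  C=C: 1 × 592 = 592
  H–Cl: 1 × 421 = 421
  Σ(broken) = 3904 kJ
Bonds formed (products):
  C–C: 2 × 335 = 670
  C–Cl: 1 × 323 = 323
  C–H: 7 × 426 = 2982
  Σ(formed) = 3975 kJ
ΔH = Σ(broken) − Σ(formed) = 3904 − 3975 = −71 kJ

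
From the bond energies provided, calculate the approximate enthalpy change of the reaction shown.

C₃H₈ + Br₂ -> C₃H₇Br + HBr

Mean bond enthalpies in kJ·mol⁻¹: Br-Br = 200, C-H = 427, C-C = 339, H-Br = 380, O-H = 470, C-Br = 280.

Bonds broken (reactants):
  Br-Br: 1 × 200 = 200
  C-C: 2 × 339 = 678
  C-H: 8 × 427 = 3416
  Σ(broken) = 4294 kJ
Bonds formed (products):
  C-Br: 1 × 280 = 280
  C-C: 2 × 339 = 678
  C-H: 7 × 427 = 2989
  H-Br: 1 × 380 = 380
  Σ(formed) = 4327 kJ
ΔH = Σ(broken) − Σ(formed) = 4294 − 4327 = −33 kJ

ΔH ≈ −33 kJ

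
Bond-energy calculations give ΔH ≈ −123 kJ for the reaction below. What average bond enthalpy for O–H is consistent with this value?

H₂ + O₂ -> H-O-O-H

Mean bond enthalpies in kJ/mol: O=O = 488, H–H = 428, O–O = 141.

Let D be the O–H bond energy.
Σ(broken) = 1×428 + 1×488 = 916
Σ(formed) = 2×D + 1×141 = 141 + 2D
ΔH = Σ(broken) − Σ(formed) = (916) − (141 + 2D) = +775 − 2D
Setting this equal to −123 kJ gives 2D = 898, so D = 449 kJ/mol.

D(O–H) ≈ 449 kJ/mol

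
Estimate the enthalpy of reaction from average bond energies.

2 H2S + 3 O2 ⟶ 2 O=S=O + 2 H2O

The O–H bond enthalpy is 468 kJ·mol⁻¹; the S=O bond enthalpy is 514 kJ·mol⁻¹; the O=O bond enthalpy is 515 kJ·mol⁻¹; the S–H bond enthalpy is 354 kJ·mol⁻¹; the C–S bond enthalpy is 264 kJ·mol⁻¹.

ΔH ≈ −967 kJ

Bonds broken (reactants):
  O=O: 3 × 515 = 1545
  S–H: 4 × 354 = 1416
  Σ(broken) = 2961 kJ
Bonds formed (products):
  O–H: 4 × 468 = 1872
  S=O: 4 × 514 = 2056
  Σ(formed) = 3928 kJ
ΔH = Σ(broken) − Σ(formed) = 2961 − 3928 = −967 kJ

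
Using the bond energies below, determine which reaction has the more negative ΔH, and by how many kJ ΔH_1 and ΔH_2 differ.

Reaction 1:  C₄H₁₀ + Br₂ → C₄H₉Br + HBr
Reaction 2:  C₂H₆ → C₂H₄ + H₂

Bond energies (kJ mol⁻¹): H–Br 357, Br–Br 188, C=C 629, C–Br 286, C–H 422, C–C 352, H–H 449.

Reaction 1, by 151 kJ

Reaction 1:
  Bonds broken (reactants):
    Br–Br: 1 × 188 = 188
    C–C: 3 × 352 = 1056
    C–H: 10 × 422 = 4220
    Σ(broken) = 5464 kJ
  Bonds formed (products):
    C–Br: 1 × 286 = 286
    C–C: 3 × 352 = 1056
    C–H: 9 × 422 = 3798
    H–Br: 1 × 357 = 357
    Σ(formed) = 5497 kJ
  ΔH_1 = 5464 − 5497 = −33 kJ
Reaction 2:
  Bonds broken (reactants):
    C–C: 1 × 352 = 352
    C–H: 6 × 422 = 2532
    Σ(broken) = 2884 kJ
  Bonds formed (products):
    C–H: 4 × 422 = 1688
    C=C: 1 × 629 = 629
    H–H: 1 × 449 = 449
    Σ(formed) = 2766 kJ
  ΔH_2 = 2884 − 2766 = +118 kJ
ΔH_1 − ΔH_2 = −151 kJ, so reaction 1 has the more negative ΔH; |ΔH_1 − ΔH_2| = 151 kJ.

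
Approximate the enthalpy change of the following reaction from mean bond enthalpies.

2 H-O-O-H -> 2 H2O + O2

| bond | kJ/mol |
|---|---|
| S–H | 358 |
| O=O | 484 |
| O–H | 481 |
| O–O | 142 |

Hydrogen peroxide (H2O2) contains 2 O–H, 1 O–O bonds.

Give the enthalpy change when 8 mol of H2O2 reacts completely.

Bonds broken (reactants):
  O–H: 4 × 481 = 1924
  O–O: 2 × 142 = 284
  Σ(broken) = 2208 kJ
Bonds formed (products):
  O–H: 4 × 481 = 1924
  O=O: 1 × 484 = 484
  Σ(formed) = 2408 kJ
ΔH = Σ(broken) − Σ(formed) = 2208 − 2408 = −200 kJ
For 4× the reaction as written: 4 × (−200) = −800 kJ

ΔH = −800 kJ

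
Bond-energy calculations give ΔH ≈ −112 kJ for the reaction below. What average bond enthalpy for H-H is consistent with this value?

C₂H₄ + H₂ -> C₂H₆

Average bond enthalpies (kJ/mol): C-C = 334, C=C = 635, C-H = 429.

D(H-H) ≈ 445 kJ/mol

Let D be the H-H bond energy.
Σ(broken) = 4×429 + 1×635 + 1×D = 2351 + D
Σ(formed) = 1×334 + 6×429 = 2908
ΔH = Σ(broken) − Σ(formed) = (2351 + D) − (2908) = −557 + D
Setting this equal to −112 kJ gives D = 445 kJ/mol.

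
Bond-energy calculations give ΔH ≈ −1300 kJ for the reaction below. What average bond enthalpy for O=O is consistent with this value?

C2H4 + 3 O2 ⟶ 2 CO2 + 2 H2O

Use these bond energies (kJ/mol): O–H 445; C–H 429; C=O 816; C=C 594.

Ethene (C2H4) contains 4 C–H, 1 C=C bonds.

Let D be the O=O bond energy.
Σ(broken) = 4×429 + 1×594 + 3×D = 2310 + 3D
Σ(formed) = 4×816 + 4×445 = 5044
ΔH = Σ(broken) − Σ(formed) = (2310 + 3D) − (5044) = −2734 + 3D
Setting this equal to −1300 kJ gives 3D = 1434, so D = 478 kJ/mol.

D(O=O) ≈ 478 kJ/mol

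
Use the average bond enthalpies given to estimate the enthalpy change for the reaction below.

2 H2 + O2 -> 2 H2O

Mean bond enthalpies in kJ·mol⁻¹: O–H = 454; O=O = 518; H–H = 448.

ΔH ≈ −402 kJ

Bonds broken (reactants):
  H–H: 2 × 448 = 896
  O=O: 1 × 518 = 518
  Σ(broken) = 1414 kJ
Bonds formed (products):
  O–H: 4 × 454 = 1816
  Σ(formed) = 1816 kJ
ΔH = Σ(broken) − Σ(formed) = 1414 − 1816 = −402 kJ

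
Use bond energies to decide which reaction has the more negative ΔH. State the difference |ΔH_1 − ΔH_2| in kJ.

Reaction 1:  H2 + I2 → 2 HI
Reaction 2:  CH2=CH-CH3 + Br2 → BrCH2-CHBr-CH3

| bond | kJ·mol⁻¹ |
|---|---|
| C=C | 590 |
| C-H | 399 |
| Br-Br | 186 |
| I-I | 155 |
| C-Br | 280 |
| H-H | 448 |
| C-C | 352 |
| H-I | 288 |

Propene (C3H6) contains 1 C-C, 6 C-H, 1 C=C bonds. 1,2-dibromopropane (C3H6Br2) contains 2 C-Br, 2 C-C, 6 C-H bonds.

Reaction 1:
  Bonds broken (reactants):
    H-H: 1 × 448 = 448
    I-I: 1 × 155 = 155
    Σ(broken) = 603 kJ
  Bonds formed (products):
    H-I: 2 × 288 = 576
    Σ(formed) = 576 kJ
  ΔH_1 = 603 − 576 = +27 kJ
Reaction 2:
  Bonds broken (reactants):
    Br-Br: 1 × 186 = 186
    C-C: 1 × 352 = 352
    C-H: 6 × 399 = 2394
    C=C: 1 × 590 = 590
    Σ(broken) = 3522 kJ
  Bonds formed (products):
    C-Br: 2 × 280 = 560
    C-C: 2 × 352 = 704
    C-H: 6 × 399 = 2394
    Σ(formed) = 3658 kJ
  ΔH_2 = 3522 − 3658 = −136 kJ
ΔH_1 − ΔH_2 = +163 kJ, so reaction 2 has the more negative ΔH; |ΔH_1 − ΔH_2| = 163 kJ.

Reaction 2, by 163 kJ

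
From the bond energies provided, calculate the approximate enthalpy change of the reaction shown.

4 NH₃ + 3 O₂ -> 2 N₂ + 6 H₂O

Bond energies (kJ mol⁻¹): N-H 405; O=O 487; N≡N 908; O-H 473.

Bonds broken (reactants):
  N-H: 12 × 405 = 4860
  O=O: 3 × 487 = 1461
  Σ(broken) = 6321 kJ
Bonds formed (products):
  N≡N: 2 × 908 = 1816
  O-H: 12 × 473 = 5676
  Σ(formed) = 7492 kJ
ΔH = Σ(broken) − Σ(formed) = 6321 − 7492 = −1171 kJ

ΔH ≈ −1171 kJ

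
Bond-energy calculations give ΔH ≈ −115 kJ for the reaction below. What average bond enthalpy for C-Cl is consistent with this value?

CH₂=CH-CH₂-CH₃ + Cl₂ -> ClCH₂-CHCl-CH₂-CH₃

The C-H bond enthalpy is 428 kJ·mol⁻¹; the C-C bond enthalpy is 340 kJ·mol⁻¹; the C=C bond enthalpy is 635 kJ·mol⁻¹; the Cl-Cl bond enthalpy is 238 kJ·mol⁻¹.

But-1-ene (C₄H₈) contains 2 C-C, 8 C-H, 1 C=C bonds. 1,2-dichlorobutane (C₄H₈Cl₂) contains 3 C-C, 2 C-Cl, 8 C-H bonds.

Let D be the C-Cl bond energy.
Σ(broken) = 2×340 + 8×428 + 1×635 + 1×238 = 4977
Σ(formed) = 3×340 + 2×D + 8×428 = 4444 + 2D
ΔH = Σ(broken) − Σ(formed) = (4977) − (4444 + 2D) = +533 − 2D
Setting this equal to −115 kJ gives 2D = 648, so D = 324 kJ/mol.

D(C-Cl) ≈ 324 kJ/mol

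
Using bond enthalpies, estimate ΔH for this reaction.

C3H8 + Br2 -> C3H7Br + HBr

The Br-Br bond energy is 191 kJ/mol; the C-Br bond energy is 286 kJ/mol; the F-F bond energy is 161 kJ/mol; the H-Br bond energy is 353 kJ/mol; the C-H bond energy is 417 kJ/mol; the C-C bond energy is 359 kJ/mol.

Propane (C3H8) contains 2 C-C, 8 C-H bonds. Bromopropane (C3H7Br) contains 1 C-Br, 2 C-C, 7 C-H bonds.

Bonds broken (reactants):
  Br-Br: 1 × 191 = 191
  C-C: 2 × 359 = 718
  C-H: 8 × 417 = 3336
  Σ(broken) = 4245 kJ
Bonds formed (products):
  C-Br: 1 × 286 = 286
  C-C: 2 × 359 = 718
  C-H: 7 × 417 = 2919
  H-Br: 1 × 353 = 353
  Σ(formed) = 4276 kJ
ΔH = Σ(broken) − Σ(formed) = 4245 − 4276 = −31 kJ

ΔH ≈ −31 kJ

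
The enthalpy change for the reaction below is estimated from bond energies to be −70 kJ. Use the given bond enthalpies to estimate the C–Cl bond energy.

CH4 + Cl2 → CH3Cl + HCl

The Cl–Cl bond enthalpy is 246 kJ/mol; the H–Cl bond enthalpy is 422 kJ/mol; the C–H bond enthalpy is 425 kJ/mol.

D(C–Cl) ≈ 319 kJ/mol

Let D be the C–Cl bond energy.
Σ(broken) = 4×425 + 1×246 = 1946
Σ(formed) = 1×D + 3×425 + 1×422 = 1697 + D
ΔH = Σ(broken) − Σ(formed) = (1946) − (1697 + D) = +249 − D
Setting this equal to −70 kJ gives D = 319 kJ/mol.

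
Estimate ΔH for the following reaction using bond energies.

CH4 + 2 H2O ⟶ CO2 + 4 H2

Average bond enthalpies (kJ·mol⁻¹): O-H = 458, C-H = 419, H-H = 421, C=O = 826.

ΔH ≈ +172 kJ

Bonds broken (reactants):
  C-H: 4 × 419 = 1676
  O-H: 4 × 458 = 1832
  Σ(broken) = 3508 kJ
Bonds formed (products):
  C=O: 2 × 826 = 1652
  H-H: 4 × 421 = 1684
  Σ(formed) = 3336 kJ
ΔH = Σ(broken) − Σ(formed) = 3508 − 3336 = +172 kJ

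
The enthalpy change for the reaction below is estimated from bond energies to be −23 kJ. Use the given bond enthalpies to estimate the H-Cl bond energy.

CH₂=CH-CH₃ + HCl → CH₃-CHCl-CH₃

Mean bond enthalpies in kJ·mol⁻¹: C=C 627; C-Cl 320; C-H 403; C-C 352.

Let D be the H-Cl bond energy.
Σ(broken) = 1×352 + 6×403 + 1×627 + 1×D = 3397 + D
Σ(formed) = 2×352 + 1×320 + 7×403 = 3845
ΔH = Σ(broken) − Σ(formed) = (3397 + D) − (3845) = −448 + D
Setting this equal to −23 kJ gives D = 425 kJ/mol.

D(H-Cl) ≈ 425 kJ/mol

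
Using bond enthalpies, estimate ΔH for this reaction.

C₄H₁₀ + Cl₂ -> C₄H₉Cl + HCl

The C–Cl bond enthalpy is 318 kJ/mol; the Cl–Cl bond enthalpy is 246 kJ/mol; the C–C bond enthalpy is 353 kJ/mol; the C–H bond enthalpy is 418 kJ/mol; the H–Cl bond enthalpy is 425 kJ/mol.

ΔH ≈ −79 kJ

Bonds broken (reactants):
  C–C: 3 × 353 = 1059
  C–H: 10 × 418 = 4180
  Cl–Cl: 1 × 246 = 246
  Σ(broken) = 5485 kJ
Bonds formed (products):
  C–C: 3 × 353 = 1059
  C–Cl: 1 × 318 = 318
  C–H: 9 × 418 = 3762
  H–Cl: 1 × 425 = 425
  Σ(formed) = 5564 kJ
ΔH = Σ(broken) − Σ(formed) = 5485 − 5564 = −79 kJ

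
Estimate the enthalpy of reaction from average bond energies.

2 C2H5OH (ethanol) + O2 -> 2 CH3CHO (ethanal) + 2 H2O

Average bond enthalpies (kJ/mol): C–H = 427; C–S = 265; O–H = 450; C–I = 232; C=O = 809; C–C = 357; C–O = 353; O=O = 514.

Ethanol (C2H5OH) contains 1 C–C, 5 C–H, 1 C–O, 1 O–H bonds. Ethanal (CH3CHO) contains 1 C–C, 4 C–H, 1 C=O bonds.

ΔH ≈ −444 kJ

Bonds broken (reactants):
  C–C: 2 × 357 = 714
  C–H: 10 × 427 = 4270
  C–O: 2 × 353 = 706
  O–H: 2 × 450 = 900
  O=O: 1 × 514 = 514
  Σ(broken) = 7104 kJ
Bonds formed (products):
  C–C: 2 × 357 = 714
  C–H: 8 × 427 = 3416
  C=O: 2 × 809 = 1618
  O–H: 4 × 450 = 1800
  Σ(formed) = 7548 kJ
ΔH = Σ(broken) − Σ(formed) = 7104 − 7548 = −444 kJ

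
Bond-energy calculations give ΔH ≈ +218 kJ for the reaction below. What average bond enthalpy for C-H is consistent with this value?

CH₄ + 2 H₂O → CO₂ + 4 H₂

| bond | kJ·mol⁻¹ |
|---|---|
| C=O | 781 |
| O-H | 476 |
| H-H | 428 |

D(C-H) ≈ 397 kJ/mol

Let D be the C-H bond energy.
Σ(broken) = 4×D + 4×476 = 1904 + 4D
Σ(formed) = 2×781 + 4×428 = 3274
ΔH = Σ(broken) − Σ(formed) = (1904 + 4D) − (3274) = −1370 + 4D
Setting this equal to +218 kJ gives 4D = 1588, so D = 397 kJ/mol.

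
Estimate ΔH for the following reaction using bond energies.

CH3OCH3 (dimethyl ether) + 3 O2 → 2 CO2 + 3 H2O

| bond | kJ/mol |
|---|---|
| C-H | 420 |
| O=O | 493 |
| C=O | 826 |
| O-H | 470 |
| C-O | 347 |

ΔH ≈ −1431 kJ

Bonds broken (reactants):
  C-H: 6 × 420 = 2520
  C-O: 2 × 347 = 694
  O=O: 3 × 493 = 1479
  Σ(broken) = 4693 kJ
Bonds formed (products):
  C=O: 4 × 826 = 3304
  O-H: 6 × 470 = 2820
  Σ(formed) = 6124 kJ
ΔH = Σ(broken) − Σ(formed) = 4693 − 6124 = −1431 kJ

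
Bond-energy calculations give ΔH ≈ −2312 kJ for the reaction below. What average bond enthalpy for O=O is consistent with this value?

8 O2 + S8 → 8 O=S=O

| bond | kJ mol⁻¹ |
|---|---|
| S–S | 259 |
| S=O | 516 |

Let D be the O=O bond energy.
Σ(broken) = 8×D + 8×259 = 2072 + 8D
Σ(formed) = 16×516 = 8256
ΔH = Σ(broken) − Σ(formed) = (2072 + 8D) − (8256) = −6184 + 8D
Setting this equal to −2312 kJ gives 8D = 3872, so D = 484 kJ/mol.

D(O=O) ≈ 484 kJ/mol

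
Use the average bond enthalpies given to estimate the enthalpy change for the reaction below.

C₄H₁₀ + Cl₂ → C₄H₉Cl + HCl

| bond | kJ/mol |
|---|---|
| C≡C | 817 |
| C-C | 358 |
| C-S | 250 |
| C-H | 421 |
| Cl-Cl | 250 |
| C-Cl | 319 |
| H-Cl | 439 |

ΔH ≈ −87 kJ

Bonds broken (reactants):
  C-C: 3 × 358 = 1074
  C-H: 10 × 421 = 4210
  Cl-Cl: 1 × 250 = 250
  Σ(broken) = 5534 kJ
Bonds formed (products):
  C-C: 3 × 358 = 1074
  C-Cl: 1 × 319 = 319
  C-H: 9 × 421 = 3789
  H-Cl: 1 × 439 = 439
  Σ(formed) = 5621 kJ
ΔH = Σ(broken) − Σ(formed) = 5534 − 5621 = −87 kJ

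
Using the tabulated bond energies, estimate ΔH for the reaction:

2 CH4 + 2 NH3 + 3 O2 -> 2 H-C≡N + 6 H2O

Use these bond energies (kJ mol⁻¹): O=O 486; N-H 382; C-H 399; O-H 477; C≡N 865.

Bonds broken (reactants):
  C-H: 8 × 399 = 3192
  N-H: 6 × 382 = 2292
  O=O: 3 × 486 = 1458
  Σ(broken) = 6942 kJ
Bonds formed (products):
  C≡N: 2 × 865 = 1730
  C-H: 2 × 399 = 798
  O-H: 12 × 477 = 5724
  Σ(formed) = 8252 kJ
ΔH = Σ(broken) − Σ(formed) = 6942 − 8252 = −1310 kJ

ΔH ≈ −1310 kJ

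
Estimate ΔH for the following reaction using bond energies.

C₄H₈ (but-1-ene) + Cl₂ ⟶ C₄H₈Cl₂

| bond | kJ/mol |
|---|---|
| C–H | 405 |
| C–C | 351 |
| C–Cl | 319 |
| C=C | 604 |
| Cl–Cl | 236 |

ΔH ≈ −149 kJ

Bonds broken (reactants):
  C–C: 2 × 351 = 702
  C–H: 8 × 405 = 3240
  C=C: 1 × 604 = 604
  Cl–Cl: 1 × 236 = 236
  Σ(broken) = 4782 kJ
Bonds formed (products):
  C–C: 3 × 351 = 1053
  C–Cl: 2 × 319 = 638
  C–H: 8 × 405 = 3240
  Σ(formed) = 4931 kJ
ΔH = Σ(broken) − Σ(formed) = 4782 − 4931 = −149 kJ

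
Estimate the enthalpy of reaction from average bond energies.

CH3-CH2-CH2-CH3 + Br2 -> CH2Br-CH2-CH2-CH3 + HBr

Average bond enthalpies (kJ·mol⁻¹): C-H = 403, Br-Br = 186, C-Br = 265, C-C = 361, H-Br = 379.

Bonds broken (reactants):
  Br-Br: 1 × 186 = 186
  C-C: 3 × 361 = 1083
  C-H: 10 × 403 = 4030
  Σ(broken) = 5299 kJ
Bonds formed (products):
  C-Br: 1 × 265 = 265
  C-C: 3 × 361 = 1083
  C-H: 9 × 403 = 3627
  H-Br: 1 × 379 = 379
  Σ(formed) = 5354 kJ
ΔH = Σ(broken) − Σ(formed) = 5299 − 5354 = −55 kJ

ΔH ≈ −55 kJ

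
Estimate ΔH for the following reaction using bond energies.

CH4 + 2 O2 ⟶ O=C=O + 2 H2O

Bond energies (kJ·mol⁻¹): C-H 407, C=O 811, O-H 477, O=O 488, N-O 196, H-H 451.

ΔH ≈ −926 kJ

Bonds broken (reactants):
  C-H: 4 × 407 = 1628
  O=O: 2 × 488 = 976
  Σ(broken) = 2604 kJ
Bonds formed (products):
  C=O: 2 × 811 = 1622
  O-H: 4 × 477 = 1908
  Σ(formed) = 3530 kJ
ΔH = Σ(broken) − Σ(formed) = 2604 − 3530 = −926 kJ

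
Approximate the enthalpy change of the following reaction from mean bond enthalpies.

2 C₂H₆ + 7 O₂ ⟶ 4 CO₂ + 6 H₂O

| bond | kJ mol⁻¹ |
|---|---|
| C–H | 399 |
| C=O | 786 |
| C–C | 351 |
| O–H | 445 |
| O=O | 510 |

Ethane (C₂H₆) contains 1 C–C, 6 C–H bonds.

Bonds broken (reactants):
  C–C: 2 × 351 = 702
  C–H: 12 × 399 = 4788
  O=O: 7 × 510 = 3570
  Σ(broken) = 9060 kJ
Bonds formed (products):
  C=O: 8 × 786 = 6288
  O–H: 12 × 445 = 5340
  Σ(formed) = 11628 kJ
ΔH = Σ(broken) − Σ(formed) = 9060 − 11628 = −2568 kJ

ΔH ≈ −2568 kJ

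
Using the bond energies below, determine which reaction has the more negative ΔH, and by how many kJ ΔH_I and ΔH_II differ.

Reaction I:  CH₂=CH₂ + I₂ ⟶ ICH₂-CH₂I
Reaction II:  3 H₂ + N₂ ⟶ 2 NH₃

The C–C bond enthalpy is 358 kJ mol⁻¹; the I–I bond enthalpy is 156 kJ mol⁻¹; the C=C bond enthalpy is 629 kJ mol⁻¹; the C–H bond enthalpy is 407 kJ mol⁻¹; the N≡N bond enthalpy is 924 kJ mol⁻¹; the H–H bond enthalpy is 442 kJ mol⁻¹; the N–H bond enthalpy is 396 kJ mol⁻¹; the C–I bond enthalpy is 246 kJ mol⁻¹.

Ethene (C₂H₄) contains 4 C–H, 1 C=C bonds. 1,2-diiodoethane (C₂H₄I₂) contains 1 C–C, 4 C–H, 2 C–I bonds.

Reaction I:
  Bonds broken (reactants):
    C–H: 4 × 407 = 1628
    C=C: 1 × 629 = 629
    I–I: 1 × 156 = 156
    Σ(broken) = 2413 kJ
  Bonds formed (products):
    C–C: 1 × 358 = 358
    C–H: 4 × 407 = 1628
    C–I: 2 × 246 = 492
    Σ(formed) = 2478 kJ
  ΔH_I = 2413 − 2478 = −65 kJ
Reaction II:
  Bonds broken (reactants):
    H–H: 3 × 442 = 1326
    N≡N: 1 × 924 = 924
    Σ(broken) = 2250 kJ
  Bonds formed (products):
    N–H: 6 × 396 = 2376
    Σ(formed) = 2376 kJ
  ΔH_II = 2250 − 2376 = −126 kJ
ΔH_I − ΔH_II = +61 kJ, so reaction II has the more negative ΔH; |ΔH_I − ΔH_II| = 61 kJ.

Reaction II, by 61 kJ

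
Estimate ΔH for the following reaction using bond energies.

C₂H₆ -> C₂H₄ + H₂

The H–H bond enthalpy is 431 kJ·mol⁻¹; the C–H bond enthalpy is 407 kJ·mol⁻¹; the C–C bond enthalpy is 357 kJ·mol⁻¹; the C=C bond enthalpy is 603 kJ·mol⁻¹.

Bonds broken (reactants):
  C–C: 1 × 357 = 357
  C–H: 6 × 407 = 2442
  Σ(broken) = 2799 kJ
Bonds formed (products):
  C–H: 4 × 407 = 1628
  C=C: 1 × 603 = 603
  H–H: 1 × 431 = 431
  Σ(formed) = 2662 kJ
ΔH = Σ(broken) − Σ(formed) = 2799 − 2662 = +137 kJ

ΔH ≈ +137 kJ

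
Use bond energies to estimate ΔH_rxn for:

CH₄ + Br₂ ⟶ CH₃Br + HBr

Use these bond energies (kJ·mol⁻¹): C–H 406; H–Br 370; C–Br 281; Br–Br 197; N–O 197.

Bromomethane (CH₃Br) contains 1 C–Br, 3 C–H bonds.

ΔH ≈ −48 kJ

Bonds broken (reactants):
  Br–Br: 1 × 197 = 197
  C–H: 4 × 406 = 1624
  Σ(broken) = 1821 kJ
Bonds formed (products):
  C–Br: 1 × 281 = 281
  C–H: 3 × 406 = 1218
  H–Br: 1 × 370 = 370
  Σ(formed) = 1869 kJ
ΔH = Σ(broken) − Σ(formed) = 1821 − 1869 = −48 kJ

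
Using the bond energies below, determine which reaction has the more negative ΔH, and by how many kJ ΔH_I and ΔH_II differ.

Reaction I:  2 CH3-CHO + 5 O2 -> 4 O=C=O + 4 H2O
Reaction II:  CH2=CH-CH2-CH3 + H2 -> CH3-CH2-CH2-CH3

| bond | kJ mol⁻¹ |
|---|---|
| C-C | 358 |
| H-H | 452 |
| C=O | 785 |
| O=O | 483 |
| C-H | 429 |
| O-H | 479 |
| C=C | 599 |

Reaction I, by 1814 kJ

Reaction I:
  Bonds broken (reactants):
    C-C: 2 × 358 = 716
    C-H: 8 × 429 = 3432
    C=O: 2 × 785 = 1570
    O=O: 5 × 483 = 2415
    Σ(broken) = 8133 kJ
  Bonds formed (products):
    C=O: 8 × 785 = 6280
    O-H: 8 × 479 = 3832
    Σ(formed) = 10112 kJ
  ΔH_I = 8133 − 10112 = −1979 kJ
Reaction II:
  Bonds broken (reactants):
    C-C: 2 × 358 = 716
    C-H: 8 × 429 = 3432
    C=C: 1 × 599 = 599
    H-H: 1 × 452 = 452
    Σ(broken) = 5199 kJ
  Bonds formed (products):
    C-C: 3 × 358 = 1074
    C-H: 10 × 429 = 4290
    Σ(formed) = 5364 kJ
  ΔH_II = 5199 − 5364 = −165 kJ
ΔH_I − ΔH_II = −1814 kJ, so reaction I has the more negative ΔH; |ΔH_I − ΔH_II| = 1814 kJ.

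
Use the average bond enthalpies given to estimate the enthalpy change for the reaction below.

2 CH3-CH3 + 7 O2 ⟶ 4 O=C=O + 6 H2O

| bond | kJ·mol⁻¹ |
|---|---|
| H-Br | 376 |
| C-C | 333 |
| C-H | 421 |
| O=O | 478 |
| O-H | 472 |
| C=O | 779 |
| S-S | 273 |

ΔH ≈ −2832 kJ

Bonds broken (reactants):
  C-C: 2 × 333 = 666
  C-H: 12 × 421 = 5052
  O=O: 7 × 478 = 3346
  Σ(broken) = 9064 kJ
Bonds formed (products):
  C=O: 8 × 779 = 6232
  O-H: 12 × 472 = 5664
  Σ(formed) = 11896 kJ
ΔH = Σ(broken) − Σ(formed) = 9064 − 11896 = −2832 kJ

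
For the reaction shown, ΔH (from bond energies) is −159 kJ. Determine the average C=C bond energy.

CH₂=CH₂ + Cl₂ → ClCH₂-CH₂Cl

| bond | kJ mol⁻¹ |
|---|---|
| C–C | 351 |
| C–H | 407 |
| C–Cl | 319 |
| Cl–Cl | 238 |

Let D be the C=C bond energy.
Σ(broken) = 4×407 + 1×D + 1×238 = 1866 + D
Σ(formed) = 1×351 + 2×319 + 4×407 = 2617
ΔH = Σ(broken) − Σ(formed) = (1866 + D) − (2617) = −751 + D
Setting this equal to −159 kJ gives D = 592 kJ/mol.

D(C=C) ≈ 592 kJ/mol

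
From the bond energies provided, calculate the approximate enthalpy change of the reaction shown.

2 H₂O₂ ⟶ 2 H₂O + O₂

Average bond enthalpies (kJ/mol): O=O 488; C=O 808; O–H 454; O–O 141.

Bonds broken (reactants):
  O–H: 4 × 454 = 1816
  O–O: 2 × 141 = 282
  Σ(broken) = 2098 kJ
Bonds formed (products):
  O–H: 4 × 454 = 1816
  O=O: 1 × 488 = 488
  Σ(formed) = 2304 kJ
ΔH = Σ(broken) − Σ(formed) = 2098 − 2304 = −206 kJ

ΔH ≈ −206 kJ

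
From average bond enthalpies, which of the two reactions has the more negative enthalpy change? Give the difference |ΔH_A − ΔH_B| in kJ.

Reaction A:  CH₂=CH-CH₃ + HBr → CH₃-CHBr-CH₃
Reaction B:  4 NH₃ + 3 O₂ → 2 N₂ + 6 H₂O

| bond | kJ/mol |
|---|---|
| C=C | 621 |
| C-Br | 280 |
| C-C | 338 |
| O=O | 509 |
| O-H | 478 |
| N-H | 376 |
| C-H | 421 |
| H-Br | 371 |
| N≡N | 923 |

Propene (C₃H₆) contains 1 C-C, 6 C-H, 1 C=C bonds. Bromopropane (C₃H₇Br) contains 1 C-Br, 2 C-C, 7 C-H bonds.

Reaction A:
  Bonds broken (reactants):
    C-C: 1 × 338 = 338
    C-H: 6 × 421 = 2526
    C=C: 1 × 621 = 621
    H-Br: 1 × 371 = 371
    Σ(broken) = 3856 kJ
  Bonds formed (products):
    C-Br: 1 × 280 = 280
    C-C: 2 × 338 = 676
    C-H: 7 × 421 = 2947
    Σ(formed) = 3903 kJ
  ΔH_A = 3856 − 3903 = −47 kJ
Reaction B:
  Bonds broken (reactants):
    N-H: 12 × 376 = 4512
    O=O: 3 × 509 = 1527
    Σ(broken) = 6039 kJ
  Bonds formed (products):
    N≡N: 2 × 923 = 1846
    O-H: 12 × 478 = 5736
    Σ(formed) = 7582 kJ
  ΔH_B = 6039 − 7582 = −1543 kJ
ΔH_A − ΔH_B = +1496 kJ, so reaction B has the more negative ΔH; |ΔH_A − ΔH_B| = 1496 kJ.

Reaction B, by 1496 kJ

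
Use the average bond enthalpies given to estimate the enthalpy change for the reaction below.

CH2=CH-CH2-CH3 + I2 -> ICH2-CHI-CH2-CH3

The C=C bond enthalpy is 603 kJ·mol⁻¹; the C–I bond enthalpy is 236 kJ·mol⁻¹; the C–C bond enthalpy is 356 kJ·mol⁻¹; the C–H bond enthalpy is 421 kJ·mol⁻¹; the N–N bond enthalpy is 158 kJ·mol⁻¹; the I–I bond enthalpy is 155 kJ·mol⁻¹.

ΔH ≈ −70 kJ

Bonds broken (reactants):
  C–C: 2 × 356 = 712
  C–H: 8 × 421 = 3368
  C=C: 1 × 603 = 603
  I–I: 1 × 155 = 155
  Σ(broken) = 4838 kJ
Bonds formed (products):
  C–C: 3 × 356 = 1068
  C–H: 8 × 421 = 3368
  C–I: 2 × 236 = 472
  Σ(formed) = 4908 kJ
ΔH = Σ(broken) − Σ(formed) = 4838 − 4908 = −70 kJ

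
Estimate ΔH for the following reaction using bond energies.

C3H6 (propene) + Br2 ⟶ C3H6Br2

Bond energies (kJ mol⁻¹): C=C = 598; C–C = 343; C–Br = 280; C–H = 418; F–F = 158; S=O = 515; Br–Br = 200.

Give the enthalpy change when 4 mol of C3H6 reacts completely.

Bonds broken (reactants):
  Br–Br: 1 × 200 = 200
  C–C: 1 × 343 = 343
  C–H: 6 × 418 = 2508
  C=C: 1 × 598 = 598
  Σ(broken) = 3649 kJ
Bonds formed (products):
  C–Br: 2 × 280 = 560
  C–C: 2 × 343 = 686
  C–H: 6 × 418 = 2508
  Σ(formed) = 3754 kJ
ΔH = Σ(broken) − Σ(formed) = 3649 − 3754 = −105 kJ
For 4× the reaction as written: 4 × (−105) = −420 kJ

ΔH = −420 kJ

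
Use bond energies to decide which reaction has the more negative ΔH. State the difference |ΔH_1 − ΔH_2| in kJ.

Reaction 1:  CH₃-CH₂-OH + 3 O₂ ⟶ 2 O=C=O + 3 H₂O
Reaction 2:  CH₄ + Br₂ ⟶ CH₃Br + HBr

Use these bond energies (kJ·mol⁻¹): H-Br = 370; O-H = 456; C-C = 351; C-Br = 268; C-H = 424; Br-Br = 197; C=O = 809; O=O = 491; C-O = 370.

Reaction 1, by 1185 kJ

Reaction 1:
  Bonds broken (reactants):
    C-C: 1 × 351 = 351
    C-H: 5 × 424 = 2120
    C-O: 1 × 370 = 370
    O-H: 1 × 456 = 456
    O=O: 3 × 491 = 1473
    Σ(broken) = 4770 kJ
  Bonds formed (products):
    C=O: 4 × 809 = 3236
    O-H: 6 × 456 = 2736
    Σ(formed) = 5972 kJ
  ΔH_1 = 4770 − 5972 = −1202 kJ
Reaction 2:
  Bonds broken (reactants):
    Br-Br: 1 × 197 = 197
    C-H: 4 × 424 = 1696
    Σ(broken) = 1893 kJ
  Bonds formed (products):
    C-Br: 1 × 268 = 268
    C-H: 3 × 424 = 1272
    H-Br: 1 × 370 = 370
    Σ(formed) = 1910 kJ
  ΔH_2 = 1893 − 1910 = −17 kJ
ΔH_1 − ΔH_2 = −1185 kJ, so reaction 1 has the more negative ΔH; |ΔH_1 − ΔH_2| = 1185 kJ.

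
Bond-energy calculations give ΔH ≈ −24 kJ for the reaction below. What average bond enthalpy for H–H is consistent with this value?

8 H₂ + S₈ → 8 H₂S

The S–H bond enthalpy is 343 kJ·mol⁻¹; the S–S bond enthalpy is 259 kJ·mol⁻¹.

D(H–H) ≈ 424 kJ/mol

Let D be the H–H bond energy.
Σ(broken) = 8×D + 8×259 = 2072 + 8D
Σ(formed) = 16×343 = 5488
ΔH = Σ(broken) − Σ(formed) = (2072 + 8D) − (5488) = −3416 + 8D
Setting this equal to −24 kJ gives 8D = 3392, so D = 424 kJ/mol.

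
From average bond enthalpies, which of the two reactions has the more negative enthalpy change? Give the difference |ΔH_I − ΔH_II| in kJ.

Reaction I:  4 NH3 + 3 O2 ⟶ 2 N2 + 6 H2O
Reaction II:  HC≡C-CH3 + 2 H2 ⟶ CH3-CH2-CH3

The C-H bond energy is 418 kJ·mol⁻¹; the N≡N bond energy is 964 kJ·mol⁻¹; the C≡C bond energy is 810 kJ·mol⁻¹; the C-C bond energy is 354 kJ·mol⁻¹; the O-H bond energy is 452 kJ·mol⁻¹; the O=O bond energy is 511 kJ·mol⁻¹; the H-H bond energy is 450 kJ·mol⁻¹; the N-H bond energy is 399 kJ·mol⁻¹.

Reaction I:
  Bonds broken (reactants):
    N-H: 12 × 399 = 4788
    O=O: 3 × 511 = 1533
    Σ(broken) = 6321 kJ
  Bonds formed (products):
    N≡N: 2 × 964 = 1928
    O-H: 12 × 452 = 5424
    Σ(formed) = 7352 kJ
  ΔH_I = 6321 − 7352 = −1031 kJ
Reaction II:
  Bonds broken (reactants):
    C≡C: 1 × 810 = 810
    C-C: 1 × 354 = 354
    C-H: 4 × 418 = 1672
    H-H: 2 × 450 = 900
    Σ(broken) = 3736 kJ
  Bonds formed (products):
    C-C: 2 × 354 = 708
    C-H: 8 × 418 = 3344
    Σ(formed) = 4052 kJ
  ΔH_II = 3736 − 4052 = −316 kJ
ΔH_I − ΔH_II = −715 kJ, so reaction I has the more negative ΔH; |ΔH_I − ΔH_II| = 715 kJ.

Reaction I, by 715 kJ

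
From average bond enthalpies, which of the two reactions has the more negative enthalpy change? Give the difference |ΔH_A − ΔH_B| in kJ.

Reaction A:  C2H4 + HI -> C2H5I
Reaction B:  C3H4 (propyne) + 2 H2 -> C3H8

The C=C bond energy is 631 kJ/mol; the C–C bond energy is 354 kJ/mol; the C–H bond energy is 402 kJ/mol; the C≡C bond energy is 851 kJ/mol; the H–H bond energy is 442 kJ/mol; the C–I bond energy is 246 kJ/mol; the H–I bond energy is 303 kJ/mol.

Reaction A:
  Bonds broken (reactants):
    C–H: 4 × 402 = 1608
    C=C: 1 × 631 = 631
    H–I: 1 × 303 = 303
    Σ(broken) = 2542 kJ
  Bonds formed (products):
    C–C: 1 × 354 = 354
    C–H: 5 × 402 = 2010
    C–I: 1 × 246 = 246
    Σ(formed) = 2610 kJ
  ΔH_A = 2542 − 2610 = −68 kJ
Reaction B:
  Bonds broken (reactants):
    C≡C: 1 × 851 = 851
    C–C: 1 × 354 = 354
    C–H: 4 × 402 = 1608
    H–H: 2 × 442 = 884
    Σ(broken) = 3697 kJ
  Bonds formed (products):
    C–C: 2 × 354 = 708
    C–H: 8 × 402 = 3216
    Σ(formed) = 3924 kJ
  ΔH_B = 3697 − 3924 = −227 kJ
ΔH_A − ΔH_B = +159 kJ, so reaction B has the more negative ΔH; |ΔH_A − ΔH_B| = 159 kJ.

Reaction B, by 159 kJ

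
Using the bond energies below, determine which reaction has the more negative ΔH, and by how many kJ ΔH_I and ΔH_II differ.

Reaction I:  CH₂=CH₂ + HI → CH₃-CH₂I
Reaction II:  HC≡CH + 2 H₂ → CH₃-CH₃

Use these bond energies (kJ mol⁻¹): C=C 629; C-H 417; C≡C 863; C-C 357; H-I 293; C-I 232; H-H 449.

Reaction I:
  Bonds broken (reactants):
    C-H: 4 × 417 = 1668
    C=C: 1 × 629 = 629
    H-I: 1 × 293 = 293
    Σ(broken) = 2590 kJ
  Bonds formed (products):
    C-C: 1 × 357 = 357
    C-H: 5 × 417 = 2085
    C-I: 1 × 232 = 232
    Σ(formed) = 2674 kJ
  ΔH_I = 2590 − 2674 = −84 kJ
Reaction II:
  Bonds broken (reactants):
    C≡C: 1 × 863 = 863
    C-H: 2 × 417 = 834
    H-H: 2 × 449 = 898
    Σ(broken) = 2595 kJ
  Bonds formed (products):
    C-C: 1 × 357 = 357
    C-H: 6 × 417 = 2502
    Σ(formed) = 2859 kJ
  ΔH_II = 2595 − 2859 = −264 kJ
ΔH_I − ΔH_II = +180 kJ, so reaction II has the more negative ΔH; |ΔH_I − ΔH_II| = 180 kJ.

Reaction II, by 180 kJ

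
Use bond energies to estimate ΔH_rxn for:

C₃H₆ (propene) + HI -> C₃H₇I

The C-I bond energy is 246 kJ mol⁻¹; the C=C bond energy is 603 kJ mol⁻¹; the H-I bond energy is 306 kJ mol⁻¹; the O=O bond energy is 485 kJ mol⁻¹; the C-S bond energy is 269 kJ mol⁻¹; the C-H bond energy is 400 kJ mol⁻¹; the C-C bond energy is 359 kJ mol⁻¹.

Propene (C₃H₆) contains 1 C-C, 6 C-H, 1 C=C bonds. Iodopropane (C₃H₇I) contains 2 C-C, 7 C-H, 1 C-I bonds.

ΔH ≈ −96 kJ

Bonds broken (reactants):
  C-C: 1 × 359 = 359
  C-H: 6 × 400 = 2400
  C=C: 1 × 603 = 603
  H-I: 1 × 306 = 306
  Σ(broken) = 3668 kJ
Bonds formed (products):
  C-C: 2 × 359 = 718
  C-H: 7 × 400 = 2800
  C-I: 1 × 246 = 246
  Σ(formed) = 3764 kJ
ΔH = Σ(broken) − Σ(formed) = 3668 − 3764 = −96 kJ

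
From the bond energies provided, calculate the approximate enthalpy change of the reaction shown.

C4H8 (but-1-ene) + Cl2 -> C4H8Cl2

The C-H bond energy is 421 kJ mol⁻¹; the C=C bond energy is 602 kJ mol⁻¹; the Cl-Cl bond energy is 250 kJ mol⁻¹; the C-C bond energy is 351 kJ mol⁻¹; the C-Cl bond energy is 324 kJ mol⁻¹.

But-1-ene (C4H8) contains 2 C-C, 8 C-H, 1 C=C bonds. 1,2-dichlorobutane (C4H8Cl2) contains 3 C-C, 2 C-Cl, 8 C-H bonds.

ΔH ≈ −147 kJ

Bonds broken (reactants):
  C-C: 2 × 351 = 702
  C-H: 8 × 421 = 3368
  C=C: 1 × 602 = 602
  Cl-Cl: 1 × 250 = 250
  Σ(broken) = 4922 kJ
Bonds formed (products):
  C-C: 3 × 351 = 1053
  C-Cl: 2 × 324 = 648
  C-H: 8 × 421 = 3368
  Σ(formed) = 5069 kJ
ΔH = Σ(broken) − Σ(formed) = 4922 − 5069 = −147 kJ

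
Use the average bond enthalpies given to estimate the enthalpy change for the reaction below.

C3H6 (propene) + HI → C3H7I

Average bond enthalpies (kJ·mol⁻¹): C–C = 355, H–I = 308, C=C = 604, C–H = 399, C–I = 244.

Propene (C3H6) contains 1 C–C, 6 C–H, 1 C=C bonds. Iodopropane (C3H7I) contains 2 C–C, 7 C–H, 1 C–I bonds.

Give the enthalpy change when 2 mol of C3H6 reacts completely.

ΔH = −172 kJ

Bonds broken (reactants):
  C–C: 1 × 355 = 355
  C–H: 6 × 399 = 2394
  C=C: 1 × 604 = 604
  H–I: 1 × 308 = 308
  Σ(broken) = 3661 kJ
Bonds formed (products):
  C–C: 2 × 355 = 710
  C–H: 7 × 399 = 2793
  C–I: 1 × 244 = 244
  Σ(formed) = 3747 kJ
ΔH = Σ(broken) − Σ(formed) = 3661 − 3747 = −86 kJ
For 2× the reaction as written: 2 × (−86) = −172 kJ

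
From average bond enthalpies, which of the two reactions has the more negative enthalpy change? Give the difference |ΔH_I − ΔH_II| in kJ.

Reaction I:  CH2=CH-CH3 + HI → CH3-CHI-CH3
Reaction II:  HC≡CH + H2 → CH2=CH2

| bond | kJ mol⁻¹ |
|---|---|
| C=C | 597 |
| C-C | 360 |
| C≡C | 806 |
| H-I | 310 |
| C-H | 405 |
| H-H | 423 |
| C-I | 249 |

Reaction I:
  Bonds broken (reactants):
    C-C: 1 × 360 = 360
    C-H: 6 × 405 = 2430
    C=C: 1 × 597 = 597
    H-I: 1 × 310 = 310
    Σ(broken) = 3697 kJ
  Bonds formed (products):
    C-C: 2 × 360 = 720
    C-H: 7 × 405 = 2835
    C-I: 1 × 249 = 249
    Σ(formed) = 3804 kJ
  ΔH_I = 3697 − 3804 = −107 kJ
Reaction II:
  Bonds broken (reactants):
    C≡C: 1 × 806 = 806
    C-H: 2 × 405 = 810
    H-H: 1 × 423 = 423
    Σ(broken) = 2039 kJ
  Bonds formed (products):
    C-H: 4 × 405 = 1620
    C=C: 1 × 597 = 597
    Σ(formed) = 2217 kJ
  ΔH_II = 2039 − 2217 = −178 kJ
ΔH_I − ΔH_II = +71 kJ, so reaction II has the more negative ΔH; |ΔH_I − ΔH_II| = 71 kJ.

Reaction II, by 71 kJ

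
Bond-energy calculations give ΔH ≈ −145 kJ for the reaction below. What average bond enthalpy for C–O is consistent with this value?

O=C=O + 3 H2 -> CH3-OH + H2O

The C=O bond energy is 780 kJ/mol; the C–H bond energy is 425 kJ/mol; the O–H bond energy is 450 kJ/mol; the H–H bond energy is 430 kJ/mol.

Let D be the C–O bond energy.
Σ(broken) = 2×780 + 3×430 = 2850
Σ(formed) = 3×425 + 1×D + 3×450 = 2625 + D
ΔH = Σ(broken) − Σ(formed) = (2850) − (2625 + D) = +225 − D
Setting this equal to −145 kJ gives D = 370 kJ/mol.

D(C–O) ≈ 370 kJ/mol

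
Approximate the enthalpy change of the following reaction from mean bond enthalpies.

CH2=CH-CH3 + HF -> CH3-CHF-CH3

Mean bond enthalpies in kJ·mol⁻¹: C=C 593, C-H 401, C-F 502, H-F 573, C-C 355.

Bonds broken (reactants):
  C-C: 1 × 355 = 355
  C-H: 6 × 401 = 2406
  C=C: 1 × 593 = 593
  H-F: 1 × 573 = 573
  Σ(broken) = 3927 kJ
Bonds formed (products):
  C-C: 2 × 355 = 710
  C-F: 1 × 502 = 502
  C-H: 7 × 401 = 2807
  Σ(formed) = 4019 kJ
ΔH = Σ(broken) − Σ(formed) = 3927 − 4019 = −92 kJ

ΔH ≈ −92 kJ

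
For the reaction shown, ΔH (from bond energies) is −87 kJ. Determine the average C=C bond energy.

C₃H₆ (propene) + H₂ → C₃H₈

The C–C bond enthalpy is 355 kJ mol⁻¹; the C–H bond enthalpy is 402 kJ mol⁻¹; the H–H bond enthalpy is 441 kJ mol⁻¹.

Let D be the C=C bond energy.
Σ(broken) = 1×355 + 6×402 + 1×D + 1×441 = 3208 + D
Σ(formed) = 2×355 + 8×402 = 3926
ΔH = Σ(broken) − Σ(formed) = (3208 + D) − (3926) = −718 + D
Setting this equal to −87 kJ gives D = 631 kJ/mol.

D(C=C) ≈ 631 kJ/mol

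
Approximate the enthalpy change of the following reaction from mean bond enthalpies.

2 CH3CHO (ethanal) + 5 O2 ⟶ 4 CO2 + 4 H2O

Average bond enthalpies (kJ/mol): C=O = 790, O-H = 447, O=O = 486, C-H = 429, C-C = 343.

Bonds broken (reactants):
  C-C: 2 × 343 = 686
  C-H: 8 × 429 = 3432
  C=O: 2 × 790 = 1580
  O=O: 5 × 486 = 2430
  Σ(broken) = 8128 kJ
Bonds formed (products):
  C=O: 8 × 790 = 6320
  O-H: 8 × 447 = 3576
  Σ(formed) = 9896 kJ
ΔH = Σ(broken) − Σ(formed) = 8128 − 9896 = −1768 kJ

ΔH ≈ −1768 kJ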